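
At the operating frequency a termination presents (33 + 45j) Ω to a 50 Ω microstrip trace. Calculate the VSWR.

VSWR ≈ 3.08

Γ = (Z_L − Z_0)/(Z_L + Z_0) = (-17 + j45)/(83 + j45)
|Γ| = 48.1/94.4 = 0.51
VSWR = (1 + |Γ|)/(1 − |Γ|) = 1.51/0.49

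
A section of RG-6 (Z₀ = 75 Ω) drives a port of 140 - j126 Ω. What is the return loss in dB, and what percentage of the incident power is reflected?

Γ = (65 − j126)/(215 − j126), |Γ| = 0.569
RL = −20·log₁₀(0.569) = 4.9 dB
P_refl/P_inc = |Γ|² = 0.324

RL ≈ 4.9 dB; 32.4% of incident power reflected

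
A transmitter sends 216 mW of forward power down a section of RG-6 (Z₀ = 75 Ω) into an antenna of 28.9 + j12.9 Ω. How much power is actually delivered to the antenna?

P_delivered ≈ 171 mW

|Γ| = |(-46.1 + j12.9)/(103.9 + j12.9)| = 0.457
|Γ|² = 0.209
P_refl = |Γ|²·P_inc = 45.2 mW, P_del = (1 − |Γ|²)·P_inc = 171 mW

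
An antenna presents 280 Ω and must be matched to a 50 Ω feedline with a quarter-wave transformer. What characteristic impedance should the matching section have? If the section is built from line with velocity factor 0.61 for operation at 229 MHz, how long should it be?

Z_qwt ≈ 118 Ω; length ≈ 20 cm

Z_qwt = √(Z_0·R_L) = √(50 × 280) = √14000
λ = 0.61·c/f = 0.799 m, so l = λ/4 = 0.2 m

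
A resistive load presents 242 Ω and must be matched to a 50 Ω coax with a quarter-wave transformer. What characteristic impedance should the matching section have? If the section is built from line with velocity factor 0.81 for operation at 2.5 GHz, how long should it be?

Z_qwt = √(Z_0·R_L) = √(50 × 242) = √12100
λ = 0.81·c/f = 0.0972 m, so l = λ/4 = 0.0243 m

Z_qwt ≈ 110 Ω; length ≈ 2.43 cm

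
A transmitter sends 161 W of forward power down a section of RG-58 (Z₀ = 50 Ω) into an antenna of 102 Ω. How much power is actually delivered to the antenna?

Γ = (102 − 50)/(102 + 50) = 0.342
|Γ|² = 0.117
P_refl = |Γ|²·P_inc = 18.8 W, P_del = (1 − |Γ|²)·P_inc = 142 W

P_delivered ≈ 142 W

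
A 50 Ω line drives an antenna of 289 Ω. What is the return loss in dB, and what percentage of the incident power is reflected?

RL ≈ 3.04 dB; 49.7% of incident power reflected

Γ = (289 − 50)/(289 + 50) = 0.705
RL = −20·log₁₀(0.705) = 3.04 dB
P_refl/P_inc = |Γ|² = 0.497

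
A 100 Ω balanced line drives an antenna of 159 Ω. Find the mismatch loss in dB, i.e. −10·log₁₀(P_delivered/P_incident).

Γ = (159 − 100)/(159 + 100) = 0.228
|Γ|² = 0.0519, so P_del/P_inc = 1 − |Γ|² = 0.948
ML = −10·log₁₀(1 − |Γ|²)

mismatch loss ≈ 0.231 dB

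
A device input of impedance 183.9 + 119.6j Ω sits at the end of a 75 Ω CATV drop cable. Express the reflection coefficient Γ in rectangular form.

Γ ≈ 0.523 + j0.221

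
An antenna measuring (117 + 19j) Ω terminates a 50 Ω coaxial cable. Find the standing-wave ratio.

VSWR ≈ 2.41

Γ = (Z_L − Z_0)/(Z_L + Z_0) = (67 + j19)/(167 + j19)
|Γ| = 69.6/168 = 0.414
VSWR = (1 + |Γ|)/(1 − |Γ|) = 1.41/0.586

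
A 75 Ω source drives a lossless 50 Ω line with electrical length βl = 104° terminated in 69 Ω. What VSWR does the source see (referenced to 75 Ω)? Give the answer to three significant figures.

VSWR ≈ 2.03

tan(βl) = -4.01
Z_in = Z_0·(Z_L + jZ_0·tanβl)/(Z_0 + jZ_L·tanβl) = 37.3 + j5.73 Ω
Γ_s = (Z_in − Z_s)/(Z_in + Z_s) = (-37.7 + j5.73)/(112 + j5.73), |Γ_s| = 0.34
VSWR = (1 + |Γ_s|)/(1 − |Γ_s|)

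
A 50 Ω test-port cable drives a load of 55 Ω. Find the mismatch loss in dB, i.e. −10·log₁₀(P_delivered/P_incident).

mismatch loss ≈ 0.00986 dB

Γ = (55 − 50)/(55 + 50) = 0.0476
|Γ|² = 0.00227, so P_del/P_inc = 1 − |Γ|² = 0.998
ML = −10·log₁₀(1 − |Γ|²)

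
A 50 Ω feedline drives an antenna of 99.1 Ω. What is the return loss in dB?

RL ≈ 9.65 dB

Γ = (99.1 − 50)/(99.1 + 50) = 0.329
RL = −20·log₁₀|Γ| = −20·log₁₀(0.329)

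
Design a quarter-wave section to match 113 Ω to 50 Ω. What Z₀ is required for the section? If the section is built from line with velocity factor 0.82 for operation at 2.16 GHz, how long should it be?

Z_qwt = √(Z_0·R_L) = √(50 × 113) = √5650
λ = 0.82·c/f = 0.114 m, so l = λ/4 = 0.0285 m

Z_qwt ≈ 75.2 Ω; length ≈ 2.85 cm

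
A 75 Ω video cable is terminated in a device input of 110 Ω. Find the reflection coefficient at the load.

Γ = 0.189

Γ = (Z_L − Z_0)/(Z_L + Z_0) = (110 − 75)/(110 + 75) = 35/185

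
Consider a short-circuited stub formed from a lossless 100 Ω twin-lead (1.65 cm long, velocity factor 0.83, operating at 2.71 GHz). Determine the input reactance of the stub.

λ = v/f = 0.83·c / 2.71 GHz = 0.0919 m
βl = 2π·l/λ = 2π × 0.18 = 64.6°
tan(βl) = 2.11
For a short-circuited stub, Z_in = jZ_0·tan(βl)

X_in ≈ 211 Ω (inductive)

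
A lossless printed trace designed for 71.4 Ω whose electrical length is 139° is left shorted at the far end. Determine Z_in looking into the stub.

tan(βl) = -0.869
For a shorted stub, Z_in = jZ_0·tan(βl)

Z_in ≈ −j62.1 Ω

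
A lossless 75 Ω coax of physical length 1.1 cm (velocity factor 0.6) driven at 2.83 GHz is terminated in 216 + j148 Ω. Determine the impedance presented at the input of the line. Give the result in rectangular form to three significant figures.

Z_in ≈ 26.5 − j52.8 Ω

λ = v/f = 0.6·c / 2.83 GHz = 0.0636 m
βl = 2π·l/λ = 2π × 0.173 = 62.3°
tan(βl) = tan(62.3°) = 1.9
Z_in = Z_0·(Z_L + jZ_0·tanβl)/(Z_0 + jZ_L·tanβl)
     = 75·(216 + j291)/(-206 + j411)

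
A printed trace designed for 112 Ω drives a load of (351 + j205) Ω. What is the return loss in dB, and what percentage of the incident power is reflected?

Γ = (239 + j205)/(463 + j205), |Γ| = 0.622
RL = −20·log₁₀(0.622) = 4.13 dB
P_refl/P_inc = |Γ|² = 0.387

RL ≈ 4.13 dB; 38.7% of incident power reflected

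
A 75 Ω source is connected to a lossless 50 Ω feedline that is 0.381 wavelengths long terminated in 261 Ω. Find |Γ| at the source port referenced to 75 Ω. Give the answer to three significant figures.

|Γ| ≈ 0.693

βl = 2π × 0.381 = 137°
tan(βl) = -0.927
Z_in = Z_0·(Z_L + jZ_0·tanβl)/(Z_0 + jZ_L·tanβl) = 19.9 + j49.8 Ω
Γ_s = (Z_in − Z_s)/(Z_in + Z_s) = (-55.1 + j49.8)/(94.9 + j49.8), |Γ_s| = 0.693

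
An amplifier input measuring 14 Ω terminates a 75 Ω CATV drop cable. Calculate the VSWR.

VSWR ≈ 5.36

Γ = (14 − 75)/(14 + 75) = -0.685
VSWR = (1 + 0.685)/(1 − 0.685)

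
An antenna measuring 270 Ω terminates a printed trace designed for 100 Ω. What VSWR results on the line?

VSWR ≈ 2.7

For a purely resistive load, VSWR = R_L/Z_0 or Z_0/R_L (whichever > 1) = 270/100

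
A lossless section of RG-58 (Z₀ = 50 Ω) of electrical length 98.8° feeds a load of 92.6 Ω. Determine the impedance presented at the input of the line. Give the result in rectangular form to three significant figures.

tan(βl) = tan(98.8°) = -6.46
Z_in = Z_0·(Z_L + jZ_0·tanβl)/(Z_0 + jZ_L·tanβl)
     = 50·(92.6 − j323)/(50 − j598)

Z_in ≈ 27.5 + j5.45 Ω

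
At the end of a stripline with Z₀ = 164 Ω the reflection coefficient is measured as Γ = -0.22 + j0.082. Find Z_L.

Z_L = Z_0·(1 + Γ)/(1 − Γ) = 164·(0.78 + j0.082)/(1.22 − j0.082)

Z_L ≈ 104 + j18 Ω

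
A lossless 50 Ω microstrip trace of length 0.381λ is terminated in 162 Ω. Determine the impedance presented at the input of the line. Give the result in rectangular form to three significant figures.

Z_in ≈ 30 + j43.9 Ω

βl = 2π × 0.381 = 137°
tan(βl) = tan(137°) = -0.927
Z_in = Z_0·(Z_L + jZ_0·tanβl)/(Z_0 + jZ_L·tanβl)
     = 50·(162 − j46.4)/(50 − j150)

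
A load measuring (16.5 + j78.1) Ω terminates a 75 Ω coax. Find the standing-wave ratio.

Γ = (Z_L − Z_0)/(Z_L + Z_0) = (-58.5 + j78.1)/(91.5 + j78.1)
|Γ| = 97.6/120 = 0.811
VSWR = (1 + |Γ|)/(1 − |Γ|) = 1.81/0.189

VSWR ≈ 9.59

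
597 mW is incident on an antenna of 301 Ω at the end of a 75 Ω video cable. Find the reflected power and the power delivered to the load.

P_reflected ≈ 216 mW; P_delivered ≈ 381 mW

Γ = (301 − 75)/(301 + 75) = 0.601
|Γ|² = 0.361
P_refl = |Γ|²·P_inc = 216 mW, P_del = (1 − |Γ|²)·P_inc = 381 mW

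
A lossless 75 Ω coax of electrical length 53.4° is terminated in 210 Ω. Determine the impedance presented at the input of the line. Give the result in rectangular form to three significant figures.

tan(βl) = tan(53.4°) = 1.35
Z_in = Z_0·(Z_L + jZ_0·tanβl)/(Z_0 + jZ_L·tanβl)
     = 75·(210 + j101)/(75 + j283)

Z_in ≈ 38.8 − j45.4 Ω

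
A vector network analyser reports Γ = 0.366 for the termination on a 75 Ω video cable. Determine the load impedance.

Z_L ≈ 162 Ω

Z_L = Z_0·(1 + Γ)/(1 − Γ) = 75·(1.37)/(0.634)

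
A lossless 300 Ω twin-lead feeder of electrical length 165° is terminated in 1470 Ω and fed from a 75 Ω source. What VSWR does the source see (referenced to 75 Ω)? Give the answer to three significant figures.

tan(βl) = -0.268
Z_in = Z_0·(Z_L + jZ_0·tanβl)/(Z_0 + jZ_L·tanβl) = 578 + j679 Ω
Γ_s = (Z_in − Z_s)/(Z_in + Z_s) = (503 + j679)/(653 + j679), |Γ_s| = 0.897
VSWR = (1 + |Γ_s|)/(1 − |Γ_s|)

VSWR ≈ 18.4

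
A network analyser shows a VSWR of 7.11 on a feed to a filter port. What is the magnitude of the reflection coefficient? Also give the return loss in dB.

|Γ| ≈ 0.753; return loss ≈ 2.46 dB

|Γ| = (S − 1)/(S + 1) = (7.11 − 1)/(7.11 + 1) = 6.11/8.11
RL = −20·log₁₀|Γ| = −20·log₁₀(0.753)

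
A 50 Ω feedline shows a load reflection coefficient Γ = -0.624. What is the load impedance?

Z_L ≈ 11.6 Ω

Z_L = Z_0·(1 + Γ)/(1 − Γ) = 50·(0.376)/(1.62)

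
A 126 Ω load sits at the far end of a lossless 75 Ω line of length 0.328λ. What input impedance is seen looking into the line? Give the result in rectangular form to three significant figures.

Z_in ≈ 52.1 + j23.5 Ω

βl = 2π × 0.328 = 118°
tan(βl) = tan(118°) = -1.87
Z_in = Z_0·(Z_L + jZ_0·tanβl)/(Z_0 + jZ_L·tanβl)
     = 75·(126 − j141)/(75 − j236)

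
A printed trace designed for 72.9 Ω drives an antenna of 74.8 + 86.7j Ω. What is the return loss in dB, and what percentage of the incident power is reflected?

RL ≈ 5.91 dB; 25.6% of incident power reflected

Γ = (1.9 + j86.7)/(147.7 + j86.7), |Γ| = 0.506
RL = −20·log₁₀(0.506) = 5.91 dB
P_refl/P_inc = |Γ|² = 0.256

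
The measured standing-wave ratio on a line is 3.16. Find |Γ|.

|Γ| ≈ 0.519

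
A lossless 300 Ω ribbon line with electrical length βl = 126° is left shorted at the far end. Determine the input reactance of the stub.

X_in ≈ -413 Ω (capacitive)

tan(βl) = -1.38
For a shorted stub, Z_in = jZ_0·tan(βl)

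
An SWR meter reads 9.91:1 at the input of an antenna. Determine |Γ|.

|Γ| = (S − 1)/(S + 1) = (9.91 − 1)/(9.91 + 1) = 8.91/10.9

|Γ| ≈ 0.817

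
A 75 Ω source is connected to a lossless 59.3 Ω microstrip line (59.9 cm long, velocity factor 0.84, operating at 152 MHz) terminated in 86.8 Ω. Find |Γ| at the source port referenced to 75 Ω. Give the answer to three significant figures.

λ = v/f = 0.84·c / 152 MHz = 1.66 m
βl = 2π·l/λ = 2π × 0.361 = 130°
tan(βl) = -1.19
Z_in = Z_0·(Z_L + jZ_0·tanβl)/(Z_0 + jZ_L·tanβl) = 52 + j20 Ω
Γ_s = (Z_in − Z_s)/(Z_in + Z_s) = (-23 + j20)/(127 + j20), |Γ_s| = 0.237

|Γ| ≈ 0.237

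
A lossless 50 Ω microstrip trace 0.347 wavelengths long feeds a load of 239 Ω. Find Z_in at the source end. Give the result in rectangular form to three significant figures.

βl = 2π × 0.347 = 125°
tan(βl) = tan(125°) = -1.43
Z_in = Z_0·(Z_L + jZ_0·tanβl)/(Z_0 + jZ_L·tanβl)
     = 50·(239 − j71.6)/(50 − j342)

Z_in ≈ 15.2 + j32.7 Ω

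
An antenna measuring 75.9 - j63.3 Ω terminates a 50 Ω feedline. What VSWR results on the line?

VSWR ≈ 2.89

Γ = (Z_L − Z_0)/(Z_L + Z_0) = (25.9 − j63.3)/(125.9 − j63.3)
|Γ| = 68.4/141 = 0.485
VSWR = (1 + |Γ|)/(1 − |Γ|) = 1.49/0.515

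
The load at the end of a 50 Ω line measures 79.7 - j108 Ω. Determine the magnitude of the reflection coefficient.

|Γ| ≈ 0.664

Γ = (Z_L − Z_0)/(Z_L + Z_0) = (29.7 − j108)/(129.7 − j108)
|Γ| = 112/169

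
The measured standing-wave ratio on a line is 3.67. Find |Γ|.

|Γ| = (S − 1)/(S + 1) = (3.67 − 1)/(3.67 + 1) = 2.67/4.67

|Γ| ≈ 0.572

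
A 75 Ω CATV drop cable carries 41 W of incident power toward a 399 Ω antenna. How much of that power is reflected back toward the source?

P_reflected ≈ 19.2 W

Γ = (399 − 75)/(399 + 75) = 0.684
|Γ|² = 0.467
P_refl = |Γ|²·P_inc = 19.2 W, P_del = (1 − |Γ|²)·P_inc = 21.8 W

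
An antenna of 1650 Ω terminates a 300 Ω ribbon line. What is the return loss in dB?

Γ = (1650 − 300)/(1650 + 300) = 0.692
RL = −20·log₁₀|Γ| = −20·log₁₀(0.692)

RL ≈ 3.19 dB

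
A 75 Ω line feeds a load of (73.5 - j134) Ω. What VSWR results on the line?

Γ = (Z_L − Z_0)/(Z_L + Z_0) = (-1.5 − j134)/(148.5 − j134)
|Γ| = 134/200 = 0.67
VSWR = (1 + |Γ|)/(1 − |Γ|) = 1.67/0.33

VSWR ≈ 5.06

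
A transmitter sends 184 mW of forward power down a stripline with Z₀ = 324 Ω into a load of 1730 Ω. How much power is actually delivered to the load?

Γ = (1730 − 324)/(1730 + 324) = 0.685
|Γ|² = 0.469
P_refl = |Γ|²·P_inc = 86.2 mW, P_del = (1 − |Γ|²)·P_inc = 97.8 mW

P_delivered ≈ 97.8 mW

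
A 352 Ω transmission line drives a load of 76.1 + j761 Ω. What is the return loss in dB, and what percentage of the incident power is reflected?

Γ = (-275.9 + j761)/(428.1 + j761), |Γ| = 0.927
RL = −20·log₁₀(0.927) = 0.658 dB
P_refl/P_inc = |Γ|² = 0.859

RL ≈ 0.658 dB; 85.9% of incident power reflected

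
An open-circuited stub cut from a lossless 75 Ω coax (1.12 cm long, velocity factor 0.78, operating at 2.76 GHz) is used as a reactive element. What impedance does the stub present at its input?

λ = v/f = 0.78·c / 2.76 GHz = 0.0848 m
βl = 2π·l/λ = 2π × 0.132 = 47.6°
tan(βl) = 1.09
For an open-circuited stub, Z_in = −jZ_0·cot(βl) = −jZ_0/tan(βl)

Z_in ≈ −j68.6 Ω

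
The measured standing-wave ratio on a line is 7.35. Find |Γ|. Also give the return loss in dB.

|Γ| ≈ 0.76; return loss ≈ 2.38 dB

|Γ| = (S − 1)/(S + 1) = (7.35 − 1)/(7.35 + 1) = 6.35/8.35
RL = −20·log₁₀|Γ| = −20·log₁₀(0.76)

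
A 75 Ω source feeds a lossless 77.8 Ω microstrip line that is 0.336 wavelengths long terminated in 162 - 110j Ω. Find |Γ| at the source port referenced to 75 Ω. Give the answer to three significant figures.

|Γ| ≈ 0.525

βl = 2π × 0.336 = 121°
tan(βl) = -1.67
Z_in = Z_0·(Z_L + jZ_0·tanβl)/(Z_0 + jZ_L·tanβl) = 44.1 + j63.9 Ω
Γ_s = (Z_in − Z_s)/(Z_in + Z_s) = (-30.9 + j63.9)/(119 + j63.9), |Γ_s| = 0.525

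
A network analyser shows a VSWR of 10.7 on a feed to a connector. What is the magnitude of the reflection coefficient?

|Γ| = (S − 1)/(S + 1) = (10.7 − 1)/(10.7 + 1) = 9.7/11.7

|Γ| ≈ 0.829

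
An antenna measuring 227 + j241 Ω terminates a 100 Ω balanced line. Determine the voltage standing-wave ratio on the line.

VSWR ≈ 5.07

Γ = (Z_L − Z_0)/(Z_L + Z_0) = (127 + j241)/(327 + j241)
|Γ| = 272/406 = 0.671
VSWR = (1 + |Γ|)/(1 − |Γ|) = 1.67/0.329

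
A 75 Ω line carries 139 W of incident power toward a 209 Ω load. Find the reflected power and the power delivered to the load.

P_reflected ≈ 30.9 W; P_delivered ≈ 108 W

Γ = (209 − 75)/(209 + 75) = 0.472
|Γ|² = 0.223
P_refl = |Γ|²·P_inc = 30.9 W, P_del = (1 − |Γ|²)·P_inc = 108 W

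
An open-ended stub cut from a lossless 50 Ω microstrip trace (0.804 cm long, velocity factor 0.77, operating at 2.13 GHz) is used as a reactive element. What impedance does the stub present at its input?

λ = v/f = 0.77·c / 2.13 GHz = 0.108 m
βl = 2π·l/λ = 2π × 0.0741 = 26.7°
tan(βl) = 0.503
For an open-ended stub, Z_in = −jZ_0·cot(βl) = −jZ_0/tan(βl)

Z_in ≈ −j99.5 Ω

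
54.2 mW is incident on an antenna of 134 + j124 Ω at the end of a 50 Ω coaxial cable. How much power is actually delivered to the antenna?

P_delivered ≈ 29.5 mW

|Γ| = |(84 + j124)/(184 + j124)| = 0.675
|Γ|² = 0.456
P_refl = |Γ|²·P_inc = 24.7 mW, P_del = (1 − |Γ|²)·P_inc = 29.5 mW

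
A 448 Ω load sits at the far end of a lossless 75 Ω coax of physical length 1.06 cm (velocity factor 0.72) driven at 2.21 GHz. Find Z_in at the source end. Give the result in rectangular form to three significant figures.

λ = v/f = 0.72·c / 2.21 GHz = 0.0977 m
βl = 2π·l/λ = 2π × 0.108 = 39°
tan(βl) = tan(39°) = 0.811
Z_in = Z_0·(Z_L + jZ_0·tanβl)/(Z_0 + jZ_L·tanβl)
     = 75·(448 + j60.8)/(75 + j363)

Z_in ≈ 30.4 − j86.2 Ω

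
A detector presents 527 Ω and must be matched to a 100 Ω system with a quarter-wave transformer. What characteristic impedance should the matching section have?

Z_qwt ≈ 230 Ω

Z_qwt = √(Z_0·R_L) = √(100 × 527) = √52700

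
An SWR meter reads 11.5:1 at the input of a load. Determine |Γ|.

|Γ| = (S − 1)/(S + 1) = (11.5 − 1)/(11.5 + 1) = 10.5/12.5

|Γ| ≈ 0.84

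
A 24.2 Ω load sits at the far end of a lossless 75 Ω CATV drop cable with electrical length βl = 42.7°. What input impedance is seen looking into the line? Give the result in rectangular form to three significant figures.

tan(βl) = tan(42.7°) = 0.923
Z_in = Z_0·(Z_L + jZ_0·tanβl)/(Z_0 + jZ_L·tanβl)
     = 75·(24.2 + j69.2)/(75 + j22.3)

Z_in ≈ 41.2 + j57 Ω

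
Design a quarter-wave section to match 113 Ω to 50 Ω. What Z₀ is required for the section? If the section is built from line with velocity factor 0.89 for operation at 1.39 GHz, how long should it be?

Z_qwt = √(Z_0·R_L) = √(50 × 113) = √5650
λ = 0.89·c/f = 0.192 m, so l = λ/4 = 0.048 m

Z_qwt ≈ 75.2 Ω; length ≈ 4.8 cm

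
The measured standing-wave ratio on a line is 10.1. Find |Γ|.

|Γ| ≈ 0.82

|Γ| = (S − 1)/(S + 1) = (10.1 − 1)/(10.1 + 1) = 9.1/11.1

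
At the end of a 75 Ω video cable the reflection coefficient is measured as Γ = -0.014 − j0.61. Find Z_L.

Z_L = Z_0·(1 + Γ)/(1 − Γ) = 75·(0.986 − j0.61)/(1.01 + j0.61)

Z_L ≈ 33.6 − j65.3 Ω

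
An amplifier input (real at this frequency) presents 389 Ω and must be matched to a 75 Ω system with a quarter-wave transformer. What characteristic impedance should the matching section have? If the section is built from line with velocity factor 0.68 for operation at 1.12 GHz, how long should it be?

Z_qwt = √(Z_0·R_L) = √(75 × 389) = √29180
λ = 0.68·c/f = 0.182 m, so l = λ/4 = 0.0455 m

Z_qwt ≈ 171 Ω; length ≈ 4.55 cm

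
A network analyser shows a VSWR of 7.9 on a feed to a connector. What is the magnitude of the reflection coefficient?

|Γ| = (S − 1)/(S + 1) = (7.9 − 1)/(7.9 + 1) = 6.9/8.9

|Γ| ≈ 0.775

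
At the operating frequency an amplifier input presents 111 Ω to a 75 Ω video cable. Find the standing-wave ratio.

VSWR ≈ 1.48

Γ = (111 − 75)/(111 + 75) = 0.194
VSWR = (1 + 0.194)/(1 − 0.194)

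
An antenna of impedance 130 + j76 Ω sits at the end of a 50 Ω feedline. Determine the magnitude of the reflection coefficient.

|Γ| ≈ 0.565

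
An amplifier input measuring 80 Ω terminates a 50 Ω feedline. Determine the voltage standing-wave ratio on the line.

VSWR ≈ 1.6

For a purely resistive load, VSWR = R_L/Z_0 or Z_0/R_L (whichever > 1) = 80/50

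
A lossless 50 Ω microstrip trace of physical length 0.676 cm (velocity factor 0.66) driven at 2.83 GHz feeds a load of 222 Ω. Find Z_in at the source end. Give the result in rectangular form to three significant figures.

Z_in ≈ 31.3 − j61.8 Ω

λ = v/f = 0.66·c / 2.83 GHz = 0.07 m
βl = 2π·l/λ = 2π × 0.0966 = 34.8°
tan(βl) = tan(34.8°) = 0.695
Z_in = Z_0·(Z_L + jZ_0·tanβl)/(Z_0 + jZ_L·tanβl)
     = 50·(222 + j34.7)/(50 + j154)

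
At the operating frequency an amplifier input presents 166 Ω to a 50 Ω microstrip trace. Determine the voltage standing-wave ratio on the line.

For a purely resistive load, VSWR = R_L/Z_0 or Z_0/R_L (whichever > 1) = 166/50

VSWR ≈ 3.32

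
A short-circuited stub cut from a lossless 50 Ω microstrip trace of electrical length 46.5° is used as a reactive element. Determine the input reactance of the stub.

tan(βl) = 1.05
For a short-circuited stub, Z_in = jZ_0·tan(βl)

X_in ≈ 52.7 Ω (inductive)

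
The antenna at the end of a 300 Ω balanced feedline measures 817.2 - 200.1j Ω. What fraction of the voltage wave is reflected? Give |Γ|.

|Γ| ≈ 0.489

Γ = (Z_L − Z_0)/(Z_L + Z_0) = (517.2 − j200.1)/(1117 − j200.1)
|Γ| = 555/1130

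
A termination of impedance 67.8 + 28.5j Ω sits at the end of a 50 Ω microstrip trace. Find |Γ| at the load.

Γ = (Z_L − Z_0)/(Z_L + Z_0) = (17.8 + j28.5)/(117.8 + j28.5)
|Γ| = 33.6/121

|Γ| ≈ 0.277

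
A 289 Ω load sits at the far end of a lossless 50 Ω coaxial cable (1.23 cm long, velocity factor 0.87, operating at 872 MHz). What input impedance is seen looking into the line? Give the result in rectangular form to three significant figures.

λ = v/f = 0.87·c / 872 MHz = 0.299 m
βl = 2π·l/λ = 2π × 0.0411 = 14.8°
tan(βl) = tan(14.8°) = 0.264
Z_in = Z_0·(Z_L + jZ_0·tanβl)/(Z_0 + jZ_L·tanβl)
     = 50·(289 + j13.2)/(50 + j76.3)

Z_in ≈ 92.8 − j129 Ω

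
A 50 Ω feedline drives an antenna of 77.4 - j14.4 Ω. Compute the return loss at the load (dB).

Γ = (27.4 − j14.4)/(127.4 − j14.4), |Γ| = 0.241
RL = −20·log₁₀|Γ| = −20·log₁₀(0.241)

RL ≈ 12.3 dB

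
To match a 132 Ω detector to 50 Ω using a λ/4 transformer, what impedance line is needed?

Z_qwt ≈ 81.2 Ω

Z_qwt = √(Z_0·R_L) = √(50 × 132) = √6600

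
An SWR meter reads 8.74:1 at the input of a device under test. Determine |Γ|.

|Γ| = (S − 1)/(S + 1) = (8.74 − 1)/(8.74 + 1) = 7.74/9.74

|Γ| ≈ 0.795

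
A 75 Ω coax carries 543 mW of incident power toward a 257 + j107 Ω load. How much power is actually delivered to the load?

P_delivered ≈ 344 mW

|Γ| = |(182 + j107)/(332 + j107)| = 0.605
|Γ|² = 0.366
P_refl = |Γ|²·P_inc = 199 mW, P_del = (1 − |Γ|²)·P_inc = 344 mW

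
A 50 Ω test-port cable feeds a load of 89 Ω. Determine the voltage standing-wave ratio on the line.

Γ = (89 − 50)/(89 + 50) = 0.281
VSWR = (1 + 0.281)/(1 − 0.281)

VSWR ≈ 1.78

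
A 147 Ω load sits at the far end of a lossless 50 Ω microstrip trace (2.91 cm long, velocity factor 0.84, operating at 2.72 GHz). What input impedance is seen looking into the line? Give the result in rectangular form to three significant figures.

λ = v/f = 0.84·c / 2.72 GHz = 0.0926 m
βl = 2π·l/λ = 2π × 0.314 = 113°
tan(βl) = tan(113°) = -2.35
Z_in = Z_0·(Z_L + jZ_0·tanβl)/(Z_0 + jZ_L·tanβl)
     = 50·(147 − j117)/(50 − j345)

Z_in ≈ 19.7 + j18.4 Ω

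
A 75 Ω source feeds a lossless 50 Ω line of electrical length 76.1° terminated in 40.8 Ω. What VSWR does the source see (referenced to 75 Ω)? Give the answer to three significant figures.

VSWR ≈ 1.28

tan(βl) = 4.04
Z_in = Z_0·(Z_L + jZ_0·tanβl)/(Z_0 + jZ_L·tanβl) = 59.5 + j5.69 Ω
Γ_s = (Z_in − Z_s)/(Z_in + Z_s) = (-15.5 + j5.69)/(135 + j5.69), |Γ_s| = 0.122
VSWR = (1 + |Γ_s|)/(1 − |Γ_s|)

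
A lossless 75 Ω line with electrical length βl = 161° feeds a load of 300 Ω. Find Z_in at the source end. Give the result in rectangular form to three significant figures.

Z_in ≈ 116 + j134 Ω

tan(βl) = tan(161°) = -0.344
Z_in = Z_0·(Z_L + jZ_0·tanβl)/(Z_0 + jZ_L·tanβl)
     = 75·(300 − j25.8)/(75 − j103)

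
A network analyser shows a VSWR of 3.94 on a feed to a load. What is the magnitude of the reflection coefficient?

|Γ| ≈ 0.595

|Γ| = (S − 1)/(S + 1) = (3.94 − 1)/(3.94 + 1) = 2.94/4.94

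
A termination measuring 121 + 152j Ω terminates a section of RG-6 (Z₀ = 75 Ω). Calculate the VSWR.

VSWR ≈ 4.56

Γ = (Z_L − Z_0)/(Z_L + Z_0) = (46 + j152)/(196 + j152)
|Γ| = 159/248 = 0.64
VSWR = (1 + |Γ|)/(1 − |Γ|) = 1.64/0.36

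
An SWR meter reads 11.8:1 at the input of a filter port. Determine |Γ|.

|Γ| = (S − 1)/(S + 1) = (11.8 − 1)/(11.8 + 1) = 10.8/12.8

|Γ| ≈ 0.844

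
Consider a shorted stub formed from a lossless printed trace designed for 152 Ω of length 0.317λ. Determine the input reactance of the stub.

βl = 2π × 0.317 = 114°
tan(βl) = -2.23
For a shorted stub, Z_in = jZ_0·tan(βl)

X_in ≈ -339 Ω (capacitive)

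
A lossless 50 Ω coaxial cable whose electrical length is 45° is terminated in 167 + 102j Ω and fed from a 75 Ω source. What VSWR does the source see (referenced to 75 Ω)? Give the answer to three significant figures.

VSWR ≈ 4.56

tan(βl) = 1
Z_in = Z_0·(Z_L + jZ_0·tanβl)/(Z_0 + jZ_L·tanβl) = 27.3 − j58.5 Ω
Γ_s = (Z_in − Z_s)/(Z_in + Z_s) = (-47.7 − j58.5)/(102 − j58.5), |Γ_s| = 0.641
VSWR = (1 + |Γ_s|)/(1 − |Γ_s|)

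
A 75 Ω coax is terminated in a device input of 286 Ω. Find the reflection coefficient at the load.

Γ = (Z_L − Z_0)/(Z_L + Z_0) = (286 − 75)/(286 + 75) = 211/361

Γ = 0.584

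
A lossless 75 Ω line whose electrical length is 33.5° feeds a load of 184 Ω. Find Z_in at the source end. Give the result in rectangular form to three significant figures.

tan(βl) = tan(33.5°) = 0.662
Z_in = Z_0·(Z_L + jZ_0·tanβl)/(Z_0 + jZ_L·tanβl)
     = 75·(184 + j49.6)/(75 + j122)

Z_in ≈ 72.8 − j68.5 Ω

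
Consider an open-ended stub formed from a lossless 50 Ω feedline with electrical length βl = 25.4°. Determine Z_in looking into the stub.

Z_in ≈ −j105 Ω

tan(βl) = 0.475
For an open-ended stub, Z_in = −jZ_0·cot(βl) = −jZ_0/tan(βl)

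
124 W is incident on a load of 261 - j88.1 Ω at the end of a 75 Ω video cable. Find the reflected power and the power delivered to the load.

|Γ| = |(186 − j88.1)/(336 − j88.1)| = 0.593
|Γ|² = 0.351
P_refl = |Γ|²·P_inc = 43.5 W, P_del = (1 − |Γ|²)·P_inc = 80.5 W

P_reflected ≈ 43.5 W; P_delivered ≈ 80.5 W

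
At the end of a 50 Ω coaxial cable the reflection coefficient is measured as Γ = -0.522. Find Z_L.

Z_L ≈ 15.7 Ω

Z_L = Z_0·(1 + Γ)/(1 − Γ) = 50·(0.478)/(1.52)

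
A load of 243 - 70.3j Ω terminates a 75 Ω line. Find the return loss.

Γ = (168 − j70.3)/(318 − j70.3), |Γ| = 0.559
RL = −20·log₁₀|Γ| = −20·log₁₀(0.559)

RL ≈ 5.05 dB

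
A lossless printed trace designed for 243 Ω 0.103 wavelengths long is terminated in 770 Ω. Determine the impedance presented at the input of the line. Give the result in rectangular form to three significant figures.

Z_in ≈ 180 − j247 Ω

βl = 2π × 0.103 = 37.1°
tan(βl) = tan(37.1°) = 0.756
Z_in = Z_0·(Z_L + jZ_0·tanβl)/(Z_0 + jZ_L·tanβl)
     = 243·(770 + j184)/(243 + j582)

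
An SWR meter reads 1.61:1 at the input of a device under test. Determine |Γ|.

|Γ| = (S − 1)/(S + 1) = (1.61 − 1)/(1.61 + 1) = 0.61/2.61

|Γ| ≈ 0.234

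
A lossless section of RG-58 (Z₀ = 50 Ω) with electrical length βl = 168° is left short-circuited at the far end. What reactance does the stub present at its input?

tan(βl) = -0.213
For a short-circuited stub, Z_in = jZ_0·tan(βl)

X_in ≈ -10.6 Ω (capacitive)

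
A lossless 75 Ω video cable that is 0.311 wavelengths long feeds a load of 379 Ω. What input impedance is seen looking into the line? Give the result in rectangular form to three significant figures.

βl = 2π × 0.311 = 112°
tan(βl) = tan(112°) = -2.48
Z_in = Z_0·(Z_L + jZ_0·tanβl)/(Z_0 + jZ_L·tanβl)
     = 75·(379 − j186)/(75 − j940)

Z_in ≈ 17.1 + j28.9 Ω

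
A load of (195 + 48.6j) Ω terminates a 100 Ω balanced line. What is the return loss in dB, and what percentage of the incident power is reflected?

Γ = (95 + j48.6)/(295 + j48.6), |Γ| = 0.357
RL = −20·log₁₀(0.357) = 8.95 dB
P_refl/P_inc = |Γ|² = 0.127

RL ≈ 8.95 dB; 12.7% of incident power reflected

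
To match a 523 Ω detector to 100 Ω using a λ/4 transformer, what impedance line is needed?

Z_qwt = √(Z_0·R_L) = √(100 × 523) = √52300

Z_qwt ≈ 229 Ω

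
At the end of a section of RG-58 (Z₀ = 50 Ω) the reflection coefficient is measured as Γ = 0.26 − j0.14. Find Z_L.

Z_L = Z_0·(1 + Γ)/(1 − Γ) = 50·(1.26 − j0.14)/(0.74 + j0.14)

Z_L ≈ 80.5 − j24.7 Ω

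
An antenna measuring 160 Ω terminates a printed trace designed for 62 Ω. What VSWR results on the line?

Γ = (160 − 62)/(160 + 62) = 0.441
VSWR = (1 + 0.441)/(1 − 0.441)

VSWR ≈ 2.58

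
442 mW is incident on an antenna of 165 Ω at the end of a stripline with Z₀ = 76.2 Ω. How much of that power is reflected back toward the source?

P_reflected ≈ 59.9 mW

Γ = (165 − 76.2)/(165 + 76.2) = 0.368
|Γ|² = 0.136
P_refl = |Γ|²·P_inc = 59.9 mW, P_del = (1 − |Γ|²)·P_inc = 382 mW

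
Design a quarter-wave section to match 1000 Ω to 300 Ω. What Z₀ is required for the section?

Z_qwt ≈ 548 Ω

Z_qwt = √(Z_0·R_L) = √(300 × 1000) = √300000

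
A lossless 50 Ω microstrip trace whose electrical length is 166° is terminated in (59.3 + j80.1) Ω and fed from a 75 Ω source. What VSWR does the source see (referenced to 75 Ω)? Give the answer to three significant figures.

tan(βl) = -0.249
Z_in = Z_0·(Z_L + jZ_0·tanβl)/(Z_0 + jZ_L·tanβl) = 30.8 + j54.8 Ω
Γ_s = (Z_in − Z_s)/(Z_in + Z_s) = (-44.2 + j54.8)/(106 + j54.8), |Γ_s| = 0.591
VSWR = (1 + |Γ_s|)/(1 − |Γ_s|)

VSWR ≈ 3.89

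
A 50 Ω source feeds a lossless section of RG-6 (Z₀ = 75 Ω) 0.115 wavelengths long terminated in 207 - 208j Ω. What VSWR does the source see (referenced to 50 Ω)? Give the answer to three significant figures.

βl = 2π × 0.115 = 41.4°
tan(βl) = 0.882
Z_in = Z_0·(Z_L + jZ_0·tanβl)/(Z_0 + jZ_L·tanβl) = 20.7 − j55.8 Ω
Γ_s = (Z_in − Z_s)/(Z_in + Z_s) = (-29.3 − j55.8)/(70.7 − j55.8), |Γ_s| = 0.7
VSWR = (1 + |Γ_s|)/(1 − |Γ_s|)

VSWR ≈ 5.66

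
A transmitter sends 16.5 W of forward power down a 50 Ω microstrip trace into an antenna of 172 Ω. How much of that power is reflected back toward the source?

Γ = (172 − 50)/(172 + 50) = 0.55
|Γ|² = 0.302
P_refl = |Γ|²·P_inc = 4.98 W, P_del = (1 − |Γ|²)·P_inc = 11.5 W

P_reflected ≈ 4.98 W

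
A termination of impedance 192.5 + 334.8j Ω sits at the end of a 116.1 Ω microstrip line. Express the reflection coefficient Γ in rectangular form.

Γ = (Z_L − Z_0)/(Z_L + Z_0) = (76.4 + j334.8)/(308.6 + j334.8)

Γ ≈ 0.654 + j0.375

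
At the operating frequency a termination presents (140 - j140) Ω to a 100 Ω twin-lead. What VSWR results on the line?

Γ = (Z_L − Z_0)/(Z_L + Z_0) = (40 − j140)/(240 − j140)
|Γ| = 146/278 = 0.524
VSWR = (1 + |Γ|)/(1 − |Γ|) = 1.52/0.476

VSWR ≈ 3.2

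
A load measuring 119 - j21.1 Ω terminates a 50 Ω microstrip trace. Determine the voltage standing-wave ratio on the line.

VSWR ≈ 2.47

Γ = (Z_L − Z_0)/(Z_L + Z_0) = (69 − j21.1)/(169 − j21.1)
|Γ| = 72.2/170 = 0.424
VSWR = (1 + |Γ|)/(1 − |Γ|) = 1.42/0.576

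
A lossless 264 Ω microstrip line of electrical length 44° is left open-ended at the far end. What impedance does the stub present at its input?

Z_in ≈ −j273 Ω

tan(βl) = 0.966
For an open-ended stub, Z_in = −jZ_0·cot(βl) = −jZ_0/tan(βl)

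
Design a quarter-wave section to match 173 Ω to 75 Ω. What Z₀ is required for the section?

Z_qwt = √(Z_0·R_L) = √(75 × 173) = √12980

Z_qwt ≈ 114 Ω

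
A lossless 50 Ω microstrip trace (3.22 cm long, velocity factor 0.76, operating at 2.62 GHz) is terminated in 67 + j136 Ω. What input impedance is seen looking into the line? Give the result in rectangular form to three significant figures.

Z_in ≈ 8.3 + j24.3 Ω

λ = v/f = 0.76·c / 2.62 GHz = 0.087 m
βl = 2π·l/λ = 2π × 0.37 = 133°
tan(βl) = tan(133°) = -1.06
Z_in = Z_0·(Z_L + jZ_0·tanβl)/(Z_0 + jZ_L·tanβl)
     = 50·(67 + j82.8)/(195 − j71.3)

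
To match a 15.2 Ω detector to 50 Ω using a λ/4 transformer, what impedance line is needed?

Z_qwt = √(Z_0·R_L) = √(50 × 15.2) = √760

Z_qwt ≈ 27.6 Ω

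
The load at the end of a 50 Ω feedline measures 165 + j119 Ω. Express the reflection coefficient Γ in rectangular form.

Γ = (Z_L − Z_0)/(Z_L + Z_0) = (115 + j119)/(215 + j119)

Γ ≈ 0.644 + j0.197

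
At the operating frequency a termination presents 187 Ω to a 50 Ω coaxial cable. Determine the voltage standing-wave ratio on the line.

Γ = (187 − 50)/(187 + 50) = 0.578
VSWR = (1 + 0.578)/(1 − 0.578)

VSWR ≈ 3.74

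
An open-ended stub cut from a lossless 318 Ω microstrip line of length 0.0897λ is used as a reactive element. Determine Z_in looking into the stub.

Z_in ≈ −j503 Ω

βl = 2π × 0.0897 = 32.3°
tan(βl) = 0.632
For an open-ended stub, Z_in = −jZ_0·cot(βl) = −jZ_0/tan(βl)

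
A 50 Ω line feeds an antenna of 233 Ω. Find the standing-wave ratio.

VSWR ≈ 4.66

For a purely resistive load, VSWR = R_L/Z_0 or Z_0/R_L (whichever > 1) = 233/50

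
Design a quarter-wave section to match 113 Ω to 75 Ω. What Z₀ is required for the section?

Z_qwt ≈ 92.1 Ω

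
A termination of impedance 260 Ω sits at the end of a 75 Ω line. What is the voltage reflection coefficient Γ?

Γ = 0.552

Γ = (Z_L − Z_0)/(Z_L + Z_0) = (260 − 75)/(260 + 75) = 185/335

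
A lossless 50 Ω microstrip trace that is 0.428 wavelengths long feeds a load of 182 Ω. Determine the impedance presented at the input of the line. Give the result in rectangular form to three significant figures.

Z_in ≈ 54.5 + j72.1 Ω

βl = 2π × 0.428 = 154°
tan(βl) = tan(154°) = -0.486
Z_in = Z_0·(Z_L + jZ_0·tanβl)/(Z_0 + jZ_L·tanβl)
     = 50·(182 − j24.3)/(50 − j88.5)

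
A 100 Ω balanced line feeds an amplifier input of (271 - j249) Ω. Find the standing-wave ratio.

VSWR ≈ 5.17

Γ = (Z_L − Z_0)/(Z_L + Z_0) = (171 − j249)/(371 − j249)
|Γ| = 302/447 = 0.676
VSWR = (1 + |Γ|)/(1 − |Γ|) = 1.68/0.324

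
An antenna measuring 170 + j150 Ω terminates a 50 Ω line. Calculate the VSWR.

VSWR ≈ 6.18

Γ = (Z_L − Z_0)/(Z_L + Z_0) = (120 + j150)/(220 + j150)
|Γ| = 192/266 = 0.721
VSWR = (1 + |Γ|)/(1 − |Γ|) = 1.72/0.279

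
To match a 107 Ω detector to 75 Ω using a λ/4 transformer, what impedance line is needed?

Z_qwt ≈ 89.6 Ω

Z_qwt = √(Z_0·R_L) = √(75 × 107) = √8025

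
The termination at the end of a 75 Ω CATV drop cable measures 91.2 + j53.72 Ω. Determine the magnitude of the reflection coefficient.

Γ = (Z_L − Z_0)/(Z_L + Z_0) = (16.2 + j53.72)/(166.2 + j53.72)
|Γ| = 56.1/175

|Γ| ≈ 0.321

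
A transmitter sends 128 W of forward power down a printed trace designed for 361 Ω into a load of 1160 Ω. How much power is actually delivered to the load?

Γ = (1160 − 361)/(1160 + 361) = 0.525
|Γ|² = 0.276
P_refl = |Γ|²·P_inc = 35.3 W, P_del = (1 − |Γ|²)·P_inc = 92.7 W

P_delivered ≈ 92.7 W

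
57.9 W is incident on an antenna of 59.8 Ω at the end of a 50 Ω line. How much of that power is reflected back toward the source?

Γ = (59.8 − 50)/(59.8 + 50) = 0.0893
|Γ|² = 0.00797
P_refl = |Γ|²·P_inc = 0.461 W, P_del = (1 − |Γ|²)·P_inc = 57.4 W

P_reflected ≈ 0.461 W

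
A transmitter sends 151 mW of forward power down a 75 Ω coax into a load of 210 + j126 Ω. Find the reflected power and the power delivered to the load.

P_reflected ≈ 53 mW; P_delivered ≈ 98 mW

|Γ| = |(135 + j126)/(285 + j126)| = 0.593
|Γ|² = 0.351
P_refl = |Γ|²·P_inc = 53 mW, P_del = (1 − |Γ|²)·P_inc = 98 mW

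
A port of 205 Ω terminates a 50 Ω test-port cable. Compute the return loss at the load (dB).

RL ≈ 4.32 dB

Γ = (205 − 50)/(205 + 50) = 0.608
RL = −20·log₁₀|Γ| = −20·log₁₀(0.608)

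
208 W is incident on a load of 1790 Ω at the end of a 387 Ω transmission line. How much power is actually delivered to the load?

Γ = (1790 − 387)/(1790 + 387) = 0.644
|Γ|² = 0.415
P_refl = |Γ|²·P_inc = 86.4 W, P_del = (1 − |Γ|²)·P_inc = 122 W

P_delivered ≈ 122 W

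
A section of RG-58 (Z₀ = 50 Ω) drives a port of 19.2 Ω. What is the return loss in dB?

Γ = (19.2 − 50)/(19.2 + 50) = -0.445
RL = −20·log₁₀|Γ| = −20·log₁₀(0.445)

RL ≈ 7.03 dB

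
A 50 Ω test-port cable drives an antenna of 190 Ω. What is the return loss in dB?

Γ = (190 − 50)/(190 + 50) = 0.583
RL = −20·log₁₀|Γ| = −20·log₁₀(0.583)

RL ≈ 4.68 dB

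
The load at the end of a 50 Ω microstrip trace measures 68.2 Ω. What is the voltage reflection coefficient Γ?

Γ = (Z_L − Z_0)/(Z_L + Z_0) = (68.2 − 50)/(68.2 + 50) = 18.2/118.2

Γ = 0.154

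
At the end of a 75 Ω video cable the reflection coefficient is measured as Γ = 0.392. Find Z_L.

Z_L ≈ 172 Ω

Z_L = Z_0·(1 + Γ)/(1 − Γ) = 75·(1.39)/(0.608)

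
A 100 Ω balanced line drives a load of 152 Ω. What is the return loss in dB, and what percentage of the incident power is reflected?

RL ≈ 13.7 dB; 4.26% of incident power reflected

Γ = (152 − 100)/(152 + 100) = 0.206
RL = −20·log₁₀(0.206) = 13.7 dB
P_refl/P_inc = |Γ|² = 0.0426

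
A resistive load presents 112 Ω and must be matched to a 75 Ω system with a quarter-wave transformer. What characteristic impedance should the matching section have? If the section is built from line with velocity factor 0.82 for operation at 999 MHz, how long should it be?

Z_qwt = √(Z_0·R_L) = √(75 × 112) = √8400
λ = 0.82·c/f = 0.246 m, so l = λ/4 = 0.0616 m

Z_qwt ≈ 91.7 Ω; length ≈ 6.16 cm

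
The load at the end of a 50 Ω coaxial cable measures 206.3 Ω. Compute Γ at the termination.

Γ = 0.61

Γ = (Z_L − Z_0)/(Z_L + Z_0) = (206.3 − 50)/(206.3 + 50) = 156.3/256.3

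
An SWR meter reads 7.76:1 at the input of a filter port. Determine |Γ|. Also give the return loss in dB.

|Γ| ≈ 0.772; return loss ≈ 2.25 dB

|Γ| = (S − 1)/(S + 1) = (7.76 − 1)/(7.76 + 1) = 6.76/8.76
RL = −20·log₁₀|Γ| = −20·log₁₀(0.772)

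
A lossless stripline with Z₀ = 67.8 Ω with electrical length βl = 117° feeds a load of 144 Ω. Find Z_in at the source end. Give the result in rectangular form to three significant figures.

Z_in ≈ 38 + j25.4 Ω

tan(βl) = tan(117°) = -1.96
Z_in = Z_0·(Z_L + jZ_0·tanβl)/(Z_0 + jZ_L·tanβl)
     = 67.8·(144 − j133)/(67.8 − j283)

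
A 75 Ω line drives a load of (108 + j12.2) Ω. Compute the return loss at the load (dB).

RL ≈ 14.3 dB

Γ = (33 + j12.2)/(183 + j12.2), |Γ| = 0.192
RL = −20·log₁₀|Γ| = −20·log₁₀(0.192)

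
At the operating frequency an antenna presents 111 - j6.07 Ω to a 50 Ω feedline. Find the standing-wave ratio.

VSWR ≈ 2.23

Γ = (Z_L − Z_0)/(Z_L + Z_0) = (61 − j6.07)/(161 − j6.07)
|Γ| = 61.3/161 = 0.38
VSWR = (1 + |Γ|)/(1 − |Γ|) = 1.38/0.62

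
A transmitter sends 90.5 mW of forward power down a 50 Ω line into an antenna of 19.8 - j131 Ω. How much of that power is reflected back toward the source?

P_reflected ≈ 74.2 mW

|Γ| = |(-30.2 − j131)/(69.8 − j131)| = 0.906
|Γ|² = 0.82
P_refl = |Γ|²·P_inc = 74.2 mW, P_del = (1 − |Γ|²)·P_inc = 16.3 mW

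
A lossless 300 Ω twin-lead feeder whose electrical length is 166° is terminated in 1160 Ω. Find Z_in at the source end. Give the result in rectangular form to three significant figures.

Z_in ≈ 639 + j541 Ω

tan(βl) = tan(166°) = -0.249
Z_in = Z_0·(Z_L + jZ_0·tanβl)/(Z_0 + jZ_L·tanβl)
     = 300·(1160 − j74.8)/(300 − j289)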